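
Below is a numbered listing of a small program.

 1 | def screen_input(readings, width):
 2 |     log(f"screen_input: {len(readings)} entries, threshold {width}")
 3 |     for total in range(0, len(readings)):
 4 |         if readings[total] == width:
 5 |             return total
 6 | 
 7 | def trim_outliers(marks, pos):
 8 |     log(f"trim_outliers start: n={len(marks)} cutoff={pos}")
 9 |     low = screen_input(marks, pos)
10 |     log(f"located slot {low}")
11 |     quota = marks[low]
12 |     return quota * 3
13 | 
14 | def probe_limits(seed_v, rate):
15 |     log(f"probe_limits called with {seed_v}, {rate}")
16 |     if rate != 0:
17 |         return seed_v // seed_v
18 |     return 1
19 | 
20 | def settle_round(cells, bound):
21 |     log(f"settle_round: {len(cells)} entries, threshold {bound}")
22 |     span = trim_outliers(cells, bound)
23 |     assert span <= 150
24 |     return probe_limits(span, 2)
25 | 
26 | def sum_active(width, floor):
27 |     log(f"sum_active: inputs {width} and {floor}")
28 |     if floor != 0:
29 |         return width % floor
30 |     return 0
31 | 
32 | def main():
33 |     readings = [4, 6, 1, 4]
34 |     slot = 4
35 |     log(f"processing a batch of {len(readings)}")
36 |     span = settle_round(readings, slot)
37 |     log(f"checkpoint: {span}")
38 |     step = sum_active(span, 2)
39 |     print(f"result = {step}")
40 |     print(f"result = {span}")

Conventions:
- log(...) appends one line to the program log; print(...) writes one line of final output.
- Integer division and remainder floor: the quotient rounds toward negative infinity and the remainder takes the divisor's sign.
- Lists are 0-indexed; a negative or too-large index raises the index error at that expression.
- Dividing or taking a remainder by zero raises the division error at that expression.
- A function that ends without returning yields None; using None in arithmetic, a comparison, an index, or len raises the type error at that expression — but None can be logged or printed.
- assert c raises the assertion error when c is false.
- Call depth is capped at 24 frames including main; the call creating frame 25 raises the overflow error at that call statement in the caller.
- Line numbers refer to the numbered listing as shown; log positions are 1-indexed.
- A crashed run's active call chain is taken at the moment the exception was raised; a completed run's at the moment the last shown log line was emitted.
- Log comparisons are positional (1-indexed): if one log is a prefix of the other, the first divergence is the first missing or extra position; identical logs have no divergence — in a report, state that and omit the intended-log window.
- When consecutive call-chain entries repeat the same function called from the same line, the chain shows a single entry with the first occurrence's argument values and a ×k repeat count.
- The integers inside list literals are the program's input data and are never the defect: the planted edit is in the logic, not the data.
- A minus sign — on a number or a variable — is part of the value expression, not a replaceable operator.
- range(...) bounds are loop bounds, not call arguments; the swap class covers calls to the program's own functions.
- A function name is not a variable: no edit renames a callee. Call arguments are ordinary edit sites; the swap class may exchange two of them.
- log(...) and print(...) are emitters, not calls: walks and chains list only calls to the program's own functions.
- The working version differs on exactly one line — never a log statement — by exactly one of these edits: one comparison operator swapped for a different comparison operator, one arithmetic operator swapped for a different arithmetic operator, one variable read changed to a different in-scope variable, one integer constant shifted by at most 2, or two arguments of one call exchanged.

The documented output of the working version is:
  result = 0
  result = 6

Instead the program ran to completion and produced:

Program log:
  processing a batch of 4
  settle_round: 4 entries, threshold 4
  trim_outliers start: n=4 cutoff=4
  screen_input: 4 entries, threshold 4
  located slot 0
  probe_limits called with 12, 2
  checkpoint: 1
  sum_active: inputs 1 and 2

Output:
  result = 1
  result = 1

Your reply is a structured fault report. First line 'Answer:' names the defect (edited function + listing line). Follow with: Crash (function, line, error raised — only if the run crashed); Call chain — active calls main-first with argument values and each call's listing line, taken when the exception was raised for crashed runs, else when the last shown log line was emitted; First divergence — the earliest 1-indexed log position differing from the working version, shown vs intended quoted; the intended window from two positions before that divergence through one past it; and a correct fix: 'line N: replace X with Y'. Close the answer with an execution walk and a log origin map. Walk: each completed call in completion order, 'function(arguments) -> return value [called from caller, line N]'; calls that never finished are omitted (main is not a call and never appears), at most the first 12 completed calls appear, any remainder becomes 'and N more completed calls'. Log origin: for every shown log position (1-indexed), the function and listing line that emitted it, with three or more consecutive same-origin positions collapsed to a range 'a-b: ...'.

Answer: the defect is in probe_limits at line 17.
Core observation: The log first diverges at position 7: the faulty run prints 'checkpoint: 1' where the working version prints 'checkpoint: 6'.
Call chain: main -> sum_active(1, 2) (called at line 38).
First divergence: position 7; shown 'checkpoint: 1' vs intended 'checkpoint: 6'.
Intended log window:
  5: located slot 0
  6: probe_limits called with 12, 2
  7: checkpoint: 6
  8: sum_active: inputs 6 and 2
Execution walk:
  screen_input([4, 6, 1, 4], 4) -> 0  [called from trim_outliers, line 9]
  trim_outliers([4, 6, 1, 4], 4) -> 12  [called from settle_round, line 22]
  probe_limits(12, 2) -> 1  [called from settle_round, line 24]
  settle_round([4, 6, 1, 4], 4) -> 1  [called from main, line 36]
  sum_active(1, 2) -> 1  [called from main, line 38]
Log origins:
  1 — main, line 35
  2 — settle_round, line 21
  3 — trim_outliers, line 8
  4 — screen_input, line 2
  5 — trim_outliers, line 10
  6 — probe_limits, line 15
  7 — main, line 37
  8 — sum_active, line 27
A correct fix: line 17: replace `seed_v // seed_v` with `seed_v // rate`.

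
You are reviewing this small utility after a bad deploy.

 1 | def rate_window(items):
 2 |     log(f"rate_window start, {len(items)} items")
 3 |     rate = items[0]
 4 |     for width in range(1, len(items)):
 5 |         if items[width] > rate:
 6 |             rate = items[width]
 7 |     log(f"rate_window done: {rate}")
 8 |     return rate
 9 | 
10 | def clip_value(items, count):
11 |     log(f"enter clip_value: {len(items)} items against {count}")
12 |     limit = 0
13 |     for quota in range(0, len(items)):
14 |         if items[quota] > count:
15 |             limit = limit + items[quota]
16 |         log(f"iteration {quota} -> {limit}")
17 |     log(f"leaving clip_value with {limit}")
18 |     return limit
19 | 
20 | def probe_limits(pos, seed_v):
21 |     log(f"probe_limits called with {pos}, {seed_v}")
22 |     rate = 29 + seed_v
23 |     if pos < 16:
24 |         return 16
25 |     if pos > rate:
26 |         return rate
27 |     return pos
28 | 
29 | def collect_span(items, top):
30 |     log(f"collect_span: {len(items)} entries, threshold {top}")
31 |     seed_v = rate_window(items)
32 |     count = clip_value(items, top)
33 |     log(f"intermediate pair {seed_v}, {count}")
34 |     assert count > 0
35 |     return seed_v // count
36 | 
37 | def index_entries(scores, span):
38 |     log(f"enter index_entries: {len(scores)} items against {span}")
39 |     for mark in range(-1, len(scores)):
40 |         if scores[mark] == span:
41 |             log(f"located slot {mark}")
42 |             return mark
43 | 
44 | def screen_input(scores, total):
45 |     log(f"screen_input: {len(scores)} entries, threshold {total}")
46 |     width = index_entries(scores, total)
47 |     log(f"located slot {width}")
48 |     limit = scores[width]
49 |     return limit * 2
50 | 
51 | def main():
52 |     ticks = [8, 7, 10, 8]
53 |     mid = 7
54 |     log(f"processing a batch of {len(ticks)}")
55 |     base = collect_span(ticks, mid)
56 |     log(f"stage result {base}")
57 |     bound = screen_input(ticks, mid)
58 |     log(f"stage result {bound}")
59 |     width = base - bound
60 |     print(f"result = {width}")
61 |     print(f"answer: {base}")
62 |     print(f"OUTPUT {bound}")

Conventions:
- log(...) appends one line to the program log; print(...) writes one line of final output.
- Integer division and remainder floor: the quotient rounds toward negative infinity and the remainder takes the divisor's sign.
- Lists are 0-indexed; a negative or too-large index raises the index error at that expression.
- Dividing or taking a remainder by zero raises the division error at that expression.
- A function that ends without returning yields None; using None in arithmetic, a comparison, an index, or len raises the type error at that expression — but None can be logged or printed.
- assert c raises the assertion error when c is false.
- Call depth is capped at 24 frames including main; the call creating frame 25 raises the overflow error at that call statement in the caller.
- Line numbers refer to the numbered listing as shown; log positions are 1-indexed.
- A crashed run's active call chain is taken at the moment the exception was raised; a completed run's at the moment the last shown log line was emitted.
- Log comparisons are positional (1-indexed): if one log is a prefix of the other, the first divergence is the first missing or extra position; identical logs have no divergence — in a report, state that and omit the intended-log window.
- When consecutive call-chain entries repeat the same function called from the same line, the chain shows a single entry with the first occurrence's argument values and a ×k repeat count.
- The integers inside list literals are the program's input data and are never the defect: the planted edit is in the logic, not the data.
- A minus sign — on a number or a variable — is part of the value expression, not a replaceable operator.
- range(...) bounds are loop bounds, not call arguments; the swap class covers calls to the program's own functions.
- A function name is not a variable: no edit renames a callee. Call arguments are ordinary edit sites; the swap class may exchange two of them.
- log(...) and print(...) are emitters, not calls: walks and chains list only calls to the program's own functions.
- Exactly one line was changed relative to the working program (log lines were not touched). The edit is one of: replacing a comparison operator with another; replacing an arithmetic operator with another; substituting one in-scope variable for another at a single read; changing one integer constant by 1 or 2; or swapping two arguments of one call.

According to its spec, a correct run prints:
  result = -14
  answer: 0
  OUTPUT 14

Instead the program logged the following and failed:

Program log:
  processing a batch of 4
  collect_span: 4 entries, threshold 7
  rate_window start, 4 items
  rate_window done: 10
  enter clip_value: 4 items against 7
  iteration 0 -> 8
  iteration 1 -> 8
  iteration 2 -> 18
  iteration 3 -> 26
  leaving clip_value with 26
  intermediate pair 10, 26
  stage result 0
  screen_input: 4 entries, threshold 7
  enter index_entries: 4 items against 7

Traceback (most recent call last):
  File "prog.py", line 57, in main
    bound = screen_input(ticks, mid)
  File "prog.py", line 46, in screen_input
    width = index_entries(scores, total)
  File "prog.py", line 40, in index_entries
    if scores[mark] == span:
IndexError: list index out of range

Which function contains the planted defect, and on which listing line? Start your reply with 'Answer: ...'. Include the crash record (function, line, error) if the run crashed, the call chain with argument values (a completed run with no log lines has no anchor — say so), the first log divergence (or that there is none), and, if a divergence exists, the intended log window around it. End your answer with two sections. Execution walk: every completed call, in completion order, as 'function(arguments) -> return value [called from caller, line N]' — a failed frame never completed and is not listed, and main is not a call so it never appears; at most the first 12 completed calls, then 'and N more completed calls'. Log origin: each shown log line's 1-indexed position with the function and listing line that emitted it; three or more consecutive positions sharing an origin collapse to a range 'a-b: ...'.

Answer: the defect is in index_entries at line 39.
Core observation: The shown log is a 14-line prefix of the intended one, whose next entry is 'located slot 1'.
Crash: index_entries, line 40, IndexError.
Call chain: main -> screen_input([8, 7, 10, 8], 7) (called at line 57) -> index_entries([8, 7, 10, 8], 7) (called at line 46).
First divergence: position 15 (shown log ended at 14 lines; the working version continues: 'located slot 1').
Intended log window:
  13: screen_input: 4 entries, threshold 7
  14: enter index_entries: 4 items against 7
  15: located slot 1
  16: located slot 1
Execution walk:
  rate_window([8, 7, 10, 8]) -> 10  [called from collect_span, line 31]
  clip_value([8, 7, 10, 8], 7) -> 26  [called from collect_span, line 32]
  collect_span([8, 7, 10, 8], 7) -> 0  [called from main, line 55]
Log origin:
  1 — main, line 54
  2 — collect_span, line 30
  3 — rate_window, line 2
  4 — rate_window, line 7
  5 — clip_value, line 11
  6-9 — clip_value, line 16
  10 — clip_value, line 17
  11 — collect_span, line 33
  12 — main, line 56
  13 — screen_input, line 45
  14 — index_entries, line 38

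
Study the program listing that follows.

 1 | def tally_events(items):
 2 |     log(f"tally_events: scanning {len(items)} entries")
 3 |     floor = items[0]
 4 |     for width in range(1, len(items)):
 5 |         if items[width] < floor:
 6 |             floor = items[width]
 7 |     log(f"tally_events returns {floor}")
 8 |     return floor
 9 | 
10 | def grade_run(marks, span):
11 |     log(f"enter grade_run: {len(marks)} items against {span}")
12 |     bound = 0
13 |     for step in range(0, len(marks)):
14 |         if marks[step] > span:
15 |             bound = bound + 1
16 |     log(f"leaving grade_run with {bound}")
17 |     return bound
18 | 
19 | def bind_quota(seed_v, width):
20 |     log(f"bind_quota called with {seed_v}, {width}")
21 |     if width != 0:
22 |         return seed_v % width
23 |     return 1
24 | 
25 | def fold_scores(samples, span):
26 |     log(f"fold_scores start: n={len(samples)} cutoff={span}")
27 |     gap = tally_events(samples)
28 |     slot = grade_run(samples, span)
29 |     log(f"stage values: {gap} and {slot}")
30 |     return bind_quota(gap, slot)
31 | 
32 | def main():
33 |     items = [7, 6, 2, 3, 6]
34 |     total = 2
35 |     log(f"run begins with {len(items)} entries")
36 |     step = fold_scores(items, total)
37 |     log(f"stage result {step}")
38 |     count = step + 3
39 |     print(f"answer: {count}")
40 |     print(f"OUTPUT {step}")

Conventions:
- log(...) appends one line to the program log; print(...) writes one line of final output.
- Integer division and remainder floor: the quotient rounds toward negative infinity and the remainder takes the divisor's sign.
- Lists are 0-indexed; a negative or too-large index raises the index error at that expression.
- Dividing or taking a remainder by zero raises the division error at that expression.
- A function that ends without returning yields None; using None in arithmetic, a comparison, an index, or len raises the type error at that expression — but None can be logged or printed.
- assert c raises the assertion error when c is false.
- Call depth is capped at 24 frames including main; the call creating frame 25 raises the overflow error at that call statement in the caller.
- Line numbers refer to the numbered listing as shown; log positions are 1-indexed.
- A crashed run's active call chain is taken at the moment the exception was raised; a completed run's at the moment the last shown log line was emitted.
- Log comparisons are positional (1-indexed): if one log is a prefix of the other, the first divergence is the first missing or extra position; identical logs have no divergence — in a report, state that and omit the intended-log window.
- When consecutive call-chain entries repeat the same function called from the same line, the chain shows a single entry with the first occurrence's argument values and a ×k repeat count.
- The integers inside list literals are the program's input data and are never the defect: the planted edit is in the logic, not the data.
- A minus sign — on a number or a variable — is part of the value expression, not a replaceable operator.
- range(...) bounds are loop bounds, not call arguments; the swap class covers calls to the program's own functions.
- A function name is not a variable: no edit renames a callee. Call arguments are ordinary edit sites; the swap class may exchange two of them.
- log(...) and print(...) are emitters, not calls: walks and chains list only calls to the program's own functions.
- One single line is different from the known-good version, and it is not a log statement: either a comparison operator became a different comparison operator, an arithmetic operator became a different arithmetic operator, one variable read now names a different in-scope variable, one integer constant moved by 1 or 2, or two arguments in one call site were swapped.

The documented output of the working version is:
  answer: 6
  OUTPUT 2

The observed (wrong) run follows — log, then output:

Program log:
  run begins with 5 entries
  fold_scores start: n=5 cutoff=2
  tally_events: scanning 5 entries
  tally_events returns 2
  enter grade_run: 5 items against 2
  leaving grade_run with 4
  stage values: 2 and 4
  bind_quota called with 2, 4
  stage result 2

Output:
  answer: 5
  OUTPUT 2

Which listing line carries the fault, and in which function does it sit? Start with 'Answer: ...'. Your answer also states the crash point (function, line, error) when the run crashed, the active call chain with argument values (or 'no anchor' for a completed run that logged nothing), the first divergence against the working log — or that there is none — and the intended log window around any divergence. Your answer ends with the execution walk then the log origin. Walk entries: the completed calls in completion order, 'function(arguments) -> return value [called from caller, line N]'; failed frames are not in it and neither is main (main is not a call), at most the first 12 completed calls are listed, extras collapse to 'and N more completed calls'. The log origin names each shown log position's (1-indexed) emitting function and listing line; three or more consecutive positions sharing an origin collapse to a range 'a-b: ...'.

Answer: the defect is in main at line 38.
Key observation: No log line changed; the fault shows up purely in the output.
Call chain: main.
First divergence: none; the two logs match at every position.
Execution walk:
  tally_events([7, 6, 2, 3, 6]) -> 2  [called from fold_scores, line 27]
  grade_run([7, 6, 2, 3, 6], 2) -> 4  [called from fold_scores, line 28]
  bind_quota(2, 4) -> 2  [called from fold_scores, line 30]
  fold_scores([7, 6, 2, 3, 6], 2) -> 2  [called from main, line 36]
Log origin:
  1: emitted by main (line 35)
  2: emitted by fold_scores (line 26)
  3: emitted by tally_events (line 2)
  4: emitted by tally_events (line 7)
  5: emitted by grade_run (line 11)
  6: emitted by grade_run (line 16)
  7: emitted by fold_scores (line 29)
  8: emitted by bind_quota (line 20)
  9: emitted by main (line 37)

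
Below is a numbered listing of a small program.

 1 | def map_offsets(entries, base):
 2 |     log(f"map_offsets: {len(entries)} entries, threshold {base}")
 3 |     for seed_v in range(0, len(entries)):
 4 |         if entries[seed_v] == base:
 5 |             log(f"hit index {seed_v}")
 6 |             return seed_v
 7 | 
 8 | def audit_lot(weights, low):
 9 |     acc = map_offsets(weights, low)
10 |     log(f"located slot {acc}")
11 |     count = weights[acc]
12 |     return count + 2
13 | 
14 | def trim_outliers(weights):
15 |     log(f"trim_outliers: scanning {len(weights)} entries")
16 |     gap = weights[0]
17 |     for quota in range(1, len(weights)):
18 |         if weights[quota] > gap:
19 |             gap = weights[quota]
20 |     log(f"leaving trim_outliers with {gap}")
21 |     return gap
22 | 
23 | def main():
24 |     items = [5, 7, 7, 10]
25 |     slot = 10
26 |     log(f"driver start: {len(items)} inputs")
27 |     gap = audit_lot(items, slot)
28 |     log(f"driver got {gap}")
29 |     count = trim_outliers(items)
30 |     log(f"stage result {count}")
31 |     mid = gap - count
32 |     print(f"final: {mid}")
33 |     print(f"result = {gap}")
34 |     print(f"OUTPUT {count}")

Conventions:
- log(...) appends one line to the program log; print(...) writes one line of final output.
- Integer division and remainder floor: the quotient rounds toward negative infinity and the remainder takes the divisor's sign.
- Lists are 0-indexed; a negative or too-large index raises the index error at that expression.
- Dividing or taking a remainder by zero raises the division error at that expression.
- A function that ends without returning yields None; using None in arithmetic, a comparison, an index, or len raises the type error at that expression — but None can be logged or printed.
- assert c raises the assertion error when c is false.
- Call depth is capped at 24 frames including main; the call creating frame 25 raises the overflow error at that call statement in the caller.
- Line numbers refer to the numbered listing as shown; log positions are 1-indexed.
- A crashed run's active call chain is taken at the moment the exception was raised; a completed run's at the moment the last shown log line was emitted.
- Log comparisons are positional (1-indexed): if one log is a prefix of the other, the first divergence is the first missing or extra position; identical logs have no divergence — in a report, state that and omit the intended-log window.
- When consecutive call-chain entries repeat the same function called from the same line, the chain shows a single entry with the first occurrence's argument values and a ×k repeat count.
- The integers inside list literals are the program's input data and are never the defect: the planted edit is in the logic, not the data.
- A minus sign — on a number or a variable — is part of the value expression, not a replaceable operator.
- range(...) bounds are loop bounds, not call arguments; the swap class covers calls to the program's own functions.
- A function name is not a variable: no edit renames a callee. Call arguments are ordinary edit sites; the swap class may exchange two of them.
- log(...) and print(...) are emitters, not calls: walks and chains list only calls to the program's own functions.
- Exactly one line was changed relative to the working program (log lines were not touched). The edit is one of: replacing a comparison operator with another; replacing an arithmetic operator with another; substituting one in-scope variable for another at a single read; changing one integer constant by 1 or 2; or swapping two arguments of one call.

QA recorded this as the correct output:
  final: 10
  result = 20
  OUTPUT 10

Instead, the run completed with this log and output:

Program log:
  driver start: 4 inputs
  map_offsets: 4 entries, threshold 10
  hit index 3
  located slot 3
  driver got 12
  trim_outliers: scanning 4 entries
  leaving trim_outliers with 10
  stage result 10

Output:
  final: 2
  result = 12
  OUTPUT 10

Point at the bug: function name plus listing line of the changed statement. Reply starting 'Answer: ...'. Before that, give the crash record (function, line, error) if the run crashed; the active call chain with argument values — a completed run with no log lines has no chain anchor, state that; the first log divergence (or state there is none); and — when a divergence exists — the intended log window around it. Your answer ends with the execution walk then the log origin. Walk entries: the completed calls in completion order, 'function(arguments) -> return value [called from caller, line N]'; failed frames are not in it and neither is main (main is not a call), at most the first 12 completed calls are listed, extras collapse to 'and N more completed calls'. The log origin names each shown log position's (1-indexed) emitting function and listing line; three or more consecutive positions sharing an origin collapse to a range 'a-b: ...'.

Answer: the defect is in audit_lot at line 12.
Key observation: Everything matches until log position 5, which reads 'driver got 12' in place of 'driver got 20'.
Call chain: main.
First divergence: position 5 — the shown line 'driver got 12' should read 'driver got 20'.
Intended log window:
  3: hit index 3
  4: located slot 3
  5: driver got 20
  6: trim_outliers: scanning 4 entries
Execution walk:
  map_offsets([5, 7, 7, 10], 10) -> 3  [called from audit_lot, line 9]
  audit_lot([5, 7, 7, 10], 10) -> 12  [called from main, line 27]
  trim_outliers([5, 7, 7, 10]) -> 10  [called from main, line 29]
Log line origins:
  1 — main, line 26
  2 — map_offsets, line 2
  3 — map_offsets, line 5
  4 — audit_lot, line 10
  5 — main, line 28
  6 — trim_outliers, line 15
  7 — trim_outliers, line 20
  8 — main, line 30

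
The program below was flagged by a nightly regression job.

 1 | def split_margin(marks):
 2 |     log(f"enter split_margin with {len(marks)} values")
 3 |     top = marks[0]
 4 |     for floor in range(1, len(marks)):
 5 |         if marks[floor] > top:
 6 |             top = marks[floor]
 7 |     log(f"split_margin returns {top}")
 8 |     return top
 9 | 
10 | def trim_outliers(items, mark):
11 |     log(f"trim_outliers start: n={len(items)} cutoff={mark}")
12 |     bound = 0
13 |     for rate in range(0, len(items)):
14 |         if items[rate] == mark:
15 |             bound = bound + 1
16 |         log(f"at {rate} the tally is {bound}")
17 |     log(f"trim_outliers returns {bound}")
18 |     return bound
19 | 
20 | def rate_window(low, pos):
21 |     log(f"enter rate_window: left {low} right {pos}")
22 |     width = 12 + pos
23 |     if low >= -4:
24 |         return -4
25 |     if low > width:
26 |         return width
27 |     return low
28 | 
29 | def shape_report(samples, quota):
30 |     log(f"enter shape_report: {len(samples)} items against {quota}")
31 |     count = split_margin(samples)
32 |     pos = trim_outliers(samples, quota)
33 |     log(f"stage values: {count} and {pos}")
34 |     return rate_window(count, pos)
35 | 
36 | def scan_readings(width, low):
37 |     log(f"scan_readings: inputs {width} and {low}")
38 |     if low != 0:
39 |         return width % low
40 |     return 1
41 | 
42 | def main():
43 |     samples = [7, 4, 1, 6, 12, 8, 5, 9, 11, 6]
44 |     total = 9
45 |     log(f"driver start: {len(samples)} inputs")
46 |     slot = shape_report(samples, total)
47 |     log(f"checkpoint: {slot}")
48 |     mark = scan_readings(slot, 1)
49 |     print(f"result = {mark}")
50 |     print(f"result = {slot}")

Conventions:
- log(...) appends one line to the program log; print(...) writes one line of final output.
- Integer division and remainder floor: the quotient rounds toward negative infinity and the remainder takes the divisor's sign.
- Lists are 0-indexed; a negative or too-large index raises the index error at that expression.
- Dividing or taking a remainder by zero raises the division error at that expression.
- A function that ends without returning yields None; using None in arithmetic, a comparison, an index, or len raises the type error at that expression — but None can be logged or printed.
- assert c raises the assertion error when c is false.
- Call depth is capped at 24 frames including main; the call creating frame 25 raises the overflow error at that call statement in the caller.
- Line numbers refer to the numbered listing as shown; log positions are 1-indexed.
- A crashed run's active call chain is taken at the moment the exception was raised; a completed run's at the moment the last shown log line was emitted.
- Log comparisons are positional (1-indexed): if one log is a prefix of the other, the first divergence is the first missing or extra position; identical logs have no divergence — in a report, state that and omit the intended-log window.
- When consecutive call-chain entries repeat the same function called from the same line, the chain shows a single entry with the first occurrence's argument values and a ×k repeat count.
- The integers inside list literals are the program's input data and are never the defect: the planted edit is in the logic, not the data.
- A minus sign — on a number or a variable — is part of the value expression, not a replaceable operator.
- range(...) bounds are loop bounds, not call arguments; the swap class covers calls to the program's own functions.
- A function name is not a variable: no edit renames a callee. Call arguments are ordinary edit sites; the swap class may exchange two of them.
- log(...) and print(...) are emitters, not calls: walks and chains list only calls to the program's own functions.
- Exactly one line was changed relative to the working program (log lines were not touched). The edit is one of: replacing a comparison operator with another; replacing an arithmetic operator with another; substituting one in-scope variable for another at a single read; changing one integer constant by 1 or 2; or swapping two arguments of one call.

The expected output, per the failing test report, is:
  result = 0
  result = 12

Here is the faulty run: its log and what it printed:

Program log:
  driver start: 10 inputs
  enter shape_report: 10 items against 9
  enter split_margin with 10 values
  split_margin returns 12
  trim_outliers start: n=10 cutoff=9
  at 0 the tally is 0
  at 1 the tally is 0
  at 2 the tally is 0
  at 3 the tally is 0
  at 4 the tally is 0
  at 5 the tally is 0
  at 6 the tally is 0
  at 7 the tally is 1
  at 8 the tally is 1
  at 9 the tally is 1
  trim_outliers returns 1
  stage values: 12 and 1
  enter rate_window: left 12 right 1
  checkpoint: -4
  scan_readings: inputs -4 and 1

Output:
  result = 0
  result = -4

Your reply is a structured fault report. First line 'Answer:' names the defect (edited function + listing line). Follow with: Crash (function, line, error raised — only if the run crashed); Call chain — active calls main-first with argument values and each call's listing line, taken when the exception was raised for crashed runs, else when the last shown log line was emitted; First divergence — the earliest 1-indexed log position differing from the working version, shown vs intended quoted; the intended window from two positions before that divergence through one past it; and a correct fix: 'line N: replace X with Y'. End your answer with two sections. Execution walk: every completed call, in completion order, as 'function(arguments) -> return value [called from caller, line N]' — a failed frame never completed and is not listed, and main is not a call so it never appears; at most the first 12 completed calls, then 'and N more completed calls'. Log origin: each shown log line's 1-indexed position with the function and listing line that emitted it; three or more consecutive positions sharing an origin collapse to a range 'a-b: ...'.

Answer: the defect is in rate_window at line 23.
The tell: Position 19 is the first bad log line: 'checkpoint: -4' should read 'checkpoint: 12'.
Call chain: main -> scan_readings(-4, 1) (called at line 48).
First divergence: at position 19 the run shows 'checkpoint: -4' where the working version logs 'checkpoint: 12'.
Intended log window:
  17: stage values: 12 and 1
  18: enter rate_window: left 12 right 1
  19: checkpoint: 12
  20: scan_readings: inputs 12 and 1
Execution walk:
  split_margin([7, 4, 1, 6, 12, 8, 5, 9, 11, 6]) -> 12  [called from shape_report, line 31]
  trim_outliers([7, 4, 1, 6, 12, 8, 5, 9, 11, 6], 9) -> 1  [called from shape_report, line 32]
  rate_window(12, 1) -> -4  [called from shape_report, line 34]
  shape_report([7, 4, 1, 6, 12, 8, 5, 9, 11, 6], 9) -> -4  [called from main, line 46]
  scan_readings(-4, 1) -> 0  [called from main, line 48]
Log origins:
  1: emitted by main (line 45)
  2: emitted by shape_report (line 30)
  3: emitted by split_margin (line 2)
  4: emitted by split_margin (line 7)
  5: emitted by trim_outliers (line 11)
  6-15: emitted by trim_outliers (line 16)
  16: emitted by trim_outliers (line 17)
  17: emitted by shape_report (line 33)
  18: emitted by rate_window (line 21)
  19: emitted by main (line 47)
  20: emitted by scan_readings (line 37)
A correct fix: line 23: replace `>=` with `<`.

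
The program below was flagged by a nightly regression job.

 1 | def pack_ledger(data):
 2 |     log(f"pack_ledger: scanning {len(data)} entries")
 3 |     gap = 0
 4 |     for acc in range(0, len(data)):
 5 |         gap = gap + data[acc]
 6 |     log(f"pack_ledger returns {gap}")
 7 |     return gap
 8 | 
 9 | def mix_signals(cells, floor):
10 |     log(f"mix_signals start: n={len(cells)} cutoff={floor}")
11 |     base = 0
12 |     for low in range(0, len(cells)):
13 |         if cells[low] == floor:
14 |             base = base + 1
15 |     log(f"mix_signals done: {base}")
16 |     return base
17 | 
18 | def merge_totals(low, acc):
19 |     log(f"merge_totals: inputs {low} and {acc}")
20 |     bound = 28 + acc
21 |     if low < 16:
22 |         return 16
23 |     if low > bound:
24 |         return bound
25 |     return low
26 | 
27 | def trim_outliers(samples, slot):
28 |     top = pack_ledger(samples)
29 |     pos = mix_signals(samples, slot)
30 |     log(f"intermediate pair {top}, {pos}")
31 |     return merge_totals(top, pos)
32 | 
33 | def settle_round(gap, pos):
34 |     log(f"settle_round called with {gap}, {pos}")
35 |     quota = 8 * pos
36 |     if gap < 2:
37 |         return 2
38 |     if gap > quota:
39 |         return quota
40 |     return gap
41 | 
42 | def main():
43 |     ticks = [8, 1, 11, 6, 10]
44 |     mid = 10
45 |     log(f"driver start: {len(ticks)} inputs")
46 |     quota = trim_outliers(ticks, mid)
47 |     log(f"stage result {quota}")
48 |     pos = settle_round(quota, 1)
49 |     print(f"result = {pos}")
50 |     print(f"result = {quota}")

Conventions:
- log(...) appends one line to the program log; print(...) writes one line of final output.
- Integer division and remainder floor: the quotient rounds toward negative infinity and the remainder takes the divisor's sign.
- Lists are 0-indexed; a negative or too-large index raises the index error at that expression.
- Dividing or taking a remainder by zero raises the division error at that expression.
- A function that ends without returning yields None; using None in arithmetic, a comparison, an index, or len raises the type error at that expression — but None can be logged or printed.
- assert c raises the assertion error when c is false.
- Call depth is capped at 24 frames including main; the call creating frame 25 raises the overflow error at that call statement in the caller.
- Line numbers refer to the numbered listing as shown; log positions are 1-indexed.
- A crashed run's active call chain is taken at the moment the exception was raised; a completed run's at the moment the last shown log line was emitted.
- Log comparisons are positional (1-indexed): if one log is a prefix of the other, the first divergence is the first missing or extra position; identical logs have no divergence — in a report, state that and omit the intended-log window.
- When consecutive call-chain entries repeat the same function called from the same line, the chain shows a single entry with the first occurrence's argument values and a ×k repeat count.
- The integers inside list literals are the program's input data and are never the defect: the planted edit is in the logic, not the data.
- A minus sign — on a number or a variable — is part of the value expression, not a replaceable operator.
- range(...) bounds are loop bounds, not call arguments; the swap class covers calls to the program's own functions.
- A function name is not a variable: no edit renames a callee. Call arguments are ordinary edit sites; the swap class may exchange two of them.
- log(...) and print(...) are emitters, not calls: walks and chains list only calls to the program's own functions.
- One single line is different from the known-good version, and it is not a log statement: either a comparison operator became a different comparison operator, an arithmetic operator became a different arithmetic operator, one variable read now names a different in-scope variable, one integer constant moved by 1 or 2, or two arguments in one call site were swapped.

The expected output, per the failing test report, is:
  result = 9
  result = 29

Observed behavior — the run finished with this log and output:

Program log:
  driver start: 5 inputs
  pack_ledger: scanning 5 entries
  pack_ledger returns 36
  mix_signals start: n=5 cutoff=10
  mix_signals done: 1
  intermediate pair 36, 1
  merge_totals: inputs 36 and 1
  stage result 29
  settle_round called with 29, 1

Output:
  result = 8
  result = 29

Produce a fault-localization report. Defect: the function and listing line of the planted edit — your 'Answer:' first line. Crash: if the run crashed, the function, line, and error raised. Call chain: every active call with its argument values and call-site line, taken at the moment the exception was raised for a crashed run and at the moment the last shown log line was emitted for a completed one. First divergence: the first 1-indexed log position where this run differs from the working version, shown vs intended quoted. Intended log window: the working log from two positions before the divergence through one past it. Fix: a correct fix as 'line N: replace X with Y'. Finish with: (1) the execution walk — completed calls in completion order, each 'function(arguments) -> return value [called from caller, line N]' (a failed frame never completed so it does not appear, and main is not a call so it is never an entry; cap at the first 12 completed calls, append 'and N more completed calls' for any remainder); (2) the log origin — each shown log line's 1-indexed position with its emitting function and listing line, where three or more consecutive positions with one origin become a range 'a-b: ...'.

Answer: the defect is in settle_round at line 35.
Key fact: No log line changed; the fault shows up purely in the output.
Call chain: main -> settle_round(29, 1) (called at line 48).
First divergence: none; the two logs match at every position.
Execution walk:
  pack_ledger([8, 1, 11, 6, 10]) -> 36  [called from trim_outliers, line 28]
  mix_signals([8, 1, 11, 6, 10], 10) -> 1  [called from trim_outliers, line 29]
  merge_totals(36, 1) -> 29  [called from trim_outliers, line 31]
  trim_outliers([8, 1, 11, 6, 10], 10) -> 29  [called from main, line 46]
  settle_round(29, 1) -> 8  [called from main, line 48]
Log origin:
  1: from main, line 45
  2: from pack_ledger, line 2
  3: from pack_ledger, line 6
  4: from mix_signals, line 10
  5: from mix_signals, line 15
  6: from trim_outliers, line 30
  7: from merge_totals, line 19
  8: from main, line 47
  9: from settle_round, line 34
A correct fix: line 35: replace `*` with `+`.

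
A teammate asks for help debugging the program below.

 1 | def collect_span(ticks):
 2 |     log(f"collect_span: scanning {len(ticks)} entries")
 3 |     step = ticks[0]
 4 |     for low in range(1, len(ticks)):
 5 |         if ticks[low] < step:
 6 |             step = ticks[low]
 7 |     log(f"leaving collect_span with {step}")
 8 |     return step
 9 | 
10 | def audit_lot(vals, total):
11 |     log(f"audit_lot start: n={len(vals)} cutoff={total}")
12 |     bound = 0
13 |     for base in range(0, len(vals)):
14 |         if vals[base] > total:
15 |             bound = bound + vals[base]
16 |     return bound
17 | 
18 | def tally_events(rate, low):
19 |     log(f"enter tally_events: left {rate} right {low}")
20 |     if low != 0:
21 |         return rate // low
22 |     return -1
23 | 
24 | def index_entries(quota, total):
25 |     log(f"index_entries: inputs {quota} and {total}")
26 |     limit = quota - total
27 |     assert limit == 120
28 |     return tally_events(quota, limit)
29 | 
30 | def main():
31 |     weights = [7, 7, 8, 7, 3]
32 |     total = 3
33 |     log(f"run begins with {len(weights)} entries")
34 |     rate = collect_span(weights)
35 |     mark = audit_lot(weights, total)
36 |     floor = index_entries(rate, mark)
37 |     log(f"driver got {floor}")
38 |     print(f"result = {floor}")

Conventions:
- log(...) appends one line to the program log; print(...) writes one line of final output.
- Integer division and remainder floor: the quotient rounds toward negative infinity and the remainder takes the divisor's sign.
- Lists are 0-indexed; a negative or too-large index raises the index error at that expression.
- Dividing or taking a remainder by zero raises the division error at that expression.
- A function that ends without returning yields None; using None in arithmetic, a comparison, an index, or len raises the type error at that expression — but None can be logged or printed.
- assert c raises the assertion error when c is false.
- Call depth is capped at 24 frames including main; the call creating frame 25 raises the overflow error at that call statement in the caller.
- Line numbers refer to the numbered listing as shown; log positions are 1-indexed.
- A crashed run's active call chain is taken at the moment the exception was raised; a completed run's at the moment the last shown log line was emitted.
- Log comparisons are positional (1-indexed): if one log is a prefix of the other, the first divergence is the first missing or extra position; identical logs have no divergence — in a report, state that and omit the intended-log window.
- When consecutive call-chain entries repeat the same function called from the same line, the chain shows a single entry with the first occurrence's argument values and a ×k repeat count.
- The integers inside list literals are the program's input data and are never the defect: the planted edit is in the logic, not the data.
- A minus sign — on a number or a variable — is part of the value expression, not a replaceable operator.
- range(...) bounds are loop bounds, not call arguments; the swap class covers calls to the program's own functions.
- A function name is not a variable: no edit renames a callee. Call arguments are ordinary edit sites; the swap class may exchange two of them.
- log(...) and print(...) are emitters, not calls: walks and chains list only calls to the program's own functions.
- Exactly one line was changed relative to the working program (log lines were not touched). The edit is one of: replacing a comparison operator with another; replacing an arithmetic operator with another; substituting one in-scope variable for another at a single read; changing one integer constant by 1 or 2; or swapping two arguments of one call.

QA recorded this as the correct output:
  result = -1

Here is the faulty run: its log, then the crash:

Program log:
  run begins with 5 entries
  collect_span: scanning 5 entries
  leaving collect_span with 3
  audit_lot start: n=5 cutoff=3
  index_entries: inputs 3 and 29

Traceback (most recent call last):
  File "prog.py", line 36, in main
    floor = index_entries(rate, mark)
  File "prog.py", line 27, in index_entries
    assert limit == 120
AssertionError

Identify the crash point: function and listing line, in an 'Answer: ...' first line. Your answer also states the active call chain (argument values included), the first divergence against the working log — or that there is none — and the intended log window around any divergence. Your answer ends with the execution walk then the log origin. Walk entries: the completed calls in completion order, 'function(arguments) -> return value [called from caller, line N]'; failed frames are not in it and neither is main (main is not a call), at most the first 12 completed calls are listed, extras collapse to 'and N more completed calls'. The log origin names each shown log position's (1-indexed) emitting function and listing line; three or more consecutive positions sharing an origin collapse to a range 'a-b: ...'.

Answer: the error was raised in index_entries, line 27.
The tell: Only 5 log lines were emitted before the run died; the intended continuation was 'enter tally_events: left 3 right -26'.
Call chain: main -> index_entries(3, 29) (called at line 36).
First divergence: position 6; the shown log stops at 5 lines while the working version next logs 'enter tally_events: left 3 right -26'.
Intended log window:
  4: audit_lot start: n=5 cutoff=3
  5: index_entries: inputs 3 and 29
  6: enter tally_events: left 3 right -26
  7: driver got -1
Execution walk:
  collect_span([7, 7, 8, 7, 3]) -> 3  [called from main, line 34]
  audit_lot([7, 7, 8, 7, 3], 3) -> 29  [called from main, line 35]
Origin of each log line:
  1 — main, line 33
  2 — collect_span, line 2
  3 — collect_span, line 7
  4 — audit_lot, line 11
  5 — index_entries, line 25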